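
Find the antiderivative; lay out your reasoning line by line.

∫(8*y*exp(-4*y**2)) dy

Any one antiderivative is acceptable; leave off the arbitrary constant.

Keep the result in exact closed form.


Step 1. Substitute u = y**2, turning ∫(8*y*exp(-4*y**2)) dy into ∫(4*exp(-4*u)) du: now ∫(4*exp(-4*u)) du.
Step 2. Evaluate the standard form: now -exp(-4*u).
Step 3. Substitute back u = y**2: now -exp(-4*y**2).
Answer: -exp(-4*y**2).


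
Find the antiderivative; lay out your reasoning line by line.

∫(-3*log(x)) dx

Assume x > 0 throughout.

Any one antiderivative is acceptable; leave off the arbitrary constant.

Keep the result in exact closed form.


Step 1. Integrate ∫(-3*log(x)) dx by parts with u = log(x), dv = (-3) dx, so v = -3*x [assuming x > 0]: now -3*x*log(x) + ∫(3) dx.
Step 2. Evaluate the standard form: now -3*x*log(x) + 3*x.
Answer: -3*x*log(x) + 3*x.


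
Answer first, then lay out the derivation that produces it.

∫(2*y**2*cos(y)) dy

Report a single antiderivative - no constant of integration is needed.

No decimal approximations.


The answer is 2*y**2*sin(y) + 4*y*cos(y) - 4*sin(y).
Step 1. Integrate ∫(2*y**2*cos(y)) dy by parts with u = y**2, dv = (2*cos(y)) dy, so v = 2*sin(y): now 2*y**2*sin(y) + ∫(-4*y*sin(y)) dy.
Step 2. Integrate ∫(-4*y*sin(y)) dy by parts with u = y, dv = (-4*sin(y)) dy, so v = 4*cos(y): now 2*y**2*sin(y) + 4*y*cos(y) + ∫(-4*cos(y)) dy.
Step 3. Evaluate the standard form: now 2*y**2*sin(y) + 4*y*cos(y) - 4*sin(y).
Answer: 2*y**2*sin(y) + 4*y*cos(y) - 4*sin(y).


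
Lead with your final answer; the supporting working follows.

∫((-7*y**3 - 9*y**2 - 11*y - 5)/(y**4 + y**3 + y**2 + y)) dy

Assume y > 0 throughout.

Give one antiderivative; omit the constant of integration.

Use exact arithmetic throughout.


The answer is -5*log(y) - 2*log(y + 1) - 4*atan(y).
Step 1. Decompose ∫((-7*y**3 - 9*y**2 - 11*y - 5)/(y**4 + y**3 + y**2 + y)) dy by partial fractions, (-7*y**3 - 9*y**2 - 11*y - 5)/(y**4 + y**3 + y**2 + y) = -4/(y**2 + 1) - 2/(y + 1) - 5/y: now ∫(-5/y) dy + ∫(-2/(y + 1)) dy + ∫(-4/(y**2 + 1)) dy.
Step 2. Evaluate the standard form [assuming y > 0]: now -5*log(y) + ∫(-2/(y + 1)) dy + ∫(-4/(y**2 + 1)) dy.
Step 3. Evaluate the standard form [assuming y > -1]: now -5*log(y) - 2*log(y + 1) + ∫(-4/(y**2 + 1)) dy.
Step 4. Evaluate the standard form: now -5*log(y) - 2*log(y + 1) - 4*atan(y).
Answer: -5*log(y) - 2*log(y + 1) - 4*atan(y).


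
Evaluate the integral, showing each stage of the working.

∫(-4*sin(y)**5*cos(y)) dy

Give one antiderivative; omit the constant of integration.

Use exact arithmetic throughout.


Step 1. Substitute u = sin(y), turning ∫(-4*sin(y)**5*cos(y)) dy into ∫(-4*u**5) du: now ∫(-4*u**5) du.
Step 2. Evaluate the standard form: now -2*u**6/3.
Step 3. Substitute back u = sin(y): now -2*sin(y)**6/3.
Answer: -2*sin(y)**6/3.


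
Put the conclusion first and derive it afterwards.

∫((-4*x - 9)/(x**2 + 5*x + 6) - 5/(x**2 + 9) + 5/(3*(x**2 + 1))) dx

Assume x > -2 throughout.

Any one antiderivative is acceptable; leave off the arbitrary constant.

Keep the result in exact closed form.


The answer is -log(x + 2) - 3*log(x + 3) - 5*atan(x/3)/3 + 5*atan(x)/3.
Step 1. Rewrite: now ∫((-4*x - 9)/(x**2 + 5*x + 6)) dx + ∫(5/(3*(x**2 + 1))) dx + ∫(-5/(x**2 + 9)) dx.
Step 2. Decompose ∫((-4*x - 9)/(x**2 + 5*x + 6)) dx by partial fractions, (-4*x - 9)/(x**2 + 5*x + 6) = -3/(x + 3) - 1/(x + 2): now ∫(-1/(x + 2)) dx + ∫(-3/(x + 3)) dx + ∫(5/(3*(x**2 + 1))) dx + ∫(-5/(x**2 + 9)) dx.
Step 3. Evaluate the standard form [assuming x > -2]: now -log(x + 2) + ∫(-3/(x + 3)) dx + ∫(5/(3*(x**2 + 1))) dx + ∫(-5/(x**2 + 9)) dx.
Step 4. Evaluate the standard form [assuming x > -3]: now -log(x + 2) - 3*log(x + 3) + ∫(5/(3*(x**2 + 1))) dx + ∫(-5/(x**2 + 9)) dx.
Step 5. Evaluate the standard form: now -log(x + 2) - 3*log(x + 3) + 5*atan(x)/3 + ∫(-5/(x**2 + 9)) dx.
Step 6. Evaluate the standard form: now -log(x + 2) - 3*log(x + 3) - 5*atan(x/3)/3 + 5*atan(x)/3.
Answer: -log(x + 2) - 3*log(x + 3) - 5*atan(x/3)/3 + 5*atan(x)/3.


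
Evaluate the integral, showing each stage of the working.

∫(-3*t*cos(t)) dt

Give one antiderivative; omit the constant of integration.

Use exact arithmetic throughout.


Step 1. Integrate ∫(-3*t*cos(t)) dt by parts with u = t, dv = (-3*cos(t)) dt, so v = -3*sin(t): now -3*t*sin(t) + ∫(3*sin(t)) dt.
Step 2. Evaluate the standard form: now -3*t*sin(t) - 3*cos(t).
Answer: -3*t*sin(t) - 3*cos(t).


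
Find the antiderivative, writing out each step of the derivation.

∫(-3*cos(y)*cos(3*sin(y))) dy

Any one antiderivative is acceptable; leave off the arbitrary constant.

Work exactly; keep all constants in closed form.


Step 1. Substitute u = sin(y), turning ∫(-3*cos(y)*cos(3*sin(y))) dy into ∫(-3*cos(3*u)) du: now ∫(-3*cos(3*u)) du.
Step 2. Evaluate the standard form: now -sin(3*u).
Step 3. Substitute back u = sin(y): now -sin(3*sin(y)).
Answer: -sin(3*sin(y)).


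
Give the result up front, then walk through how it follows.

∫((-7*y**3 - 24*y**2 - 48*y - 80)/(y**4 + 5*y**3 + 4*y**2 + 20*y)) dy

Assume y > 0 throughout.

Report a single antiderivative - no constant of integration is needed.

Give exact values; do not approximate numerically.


The answer is -4*log(y) - 3*log(y + 5) - 2*atan(y/2).
Step 1. Decompose ∫((-7*y**3 - 24*y**2 - 48*y - 80)/(y**4 + 5*y**3 + 4*y**2 + 20*y)) dy by partial fractions, (-7*y**3 - 24*y**2 - 48*y - 80)/(y**4 + 5*y**3 + 4*y**2 + 20*y) = -4/(y**2 + 4) - 3/(y + 5) - 4/y: now ∫(-4/y) dy + ∫(-3/(y + 5)) dy + ∫(-4/(y**2 + 4)) dy.
Step 2. Evaluate the standard form [assuming y > 0]: now -4*log(y) + ∫(-3/(y + 5)) dy + ∫(-4/(y**2 + 4)) dy.
Step 3. Evaluate the standard form [assuming y > -5]: now -4*log(y) - 3*log(y + 5) + ∫(-4/(y**2 + 4)) dy.
Step 4. Evaluate the standard form: now -4*log(y) - 3*log(y + 5) - 2*atan(y/2).
Answer: -4*log(y) - 3*log(y + 5) - 2*atan(y/2).


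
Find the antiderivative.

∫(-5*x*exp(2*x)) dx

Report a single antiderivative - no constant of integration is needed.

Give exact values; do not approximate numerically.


Answer: -5*x*exp(2*x)/2 + 5*exp(2*x)/4.


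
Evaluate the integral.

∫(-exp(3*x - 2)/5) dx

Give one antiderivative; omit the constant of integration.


Answer: -exp(3*x - 2)/15.


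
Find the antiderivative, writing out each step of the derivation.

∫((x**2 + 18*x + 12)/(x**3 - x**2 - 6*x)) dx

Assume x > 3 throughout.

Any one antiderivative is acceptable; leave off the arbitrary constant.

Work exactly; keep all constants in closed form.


Step 1. Decompose ∫((x**2 + 18*x + 12)/(x**3 - x**2 - 6*x)) dx by partial fractions, (x**2 + 18*x + 12)/(x**3 - x**2 - 6*x) = -2/(x + 2) + 5/(x - 3) - 2/x: now ∫(-2/x) dx + ∫(5/(x - 3)) dx + ∫(-2/(x + 2)) dx.
Step 2. Evaluate the standard form [assuming x > -2]: now -2*log(x + 2) + ∫(-2/x) dx + ∫(5/(x - 3)) dx.
Step 3. Evaluate the standard form [assuming x > 3]: now 5*log(x - 3) - 2*log(x + 2) + ∫(-2/x) dx.
Step 4. Evaluate the standard form [assuming x > 0]: now -2*log(x) + 5*log(x - 3) - 2*log(x + 2).
Answer: -2*log(x) + 5*log(x - 3) - 2*log(x + 2).


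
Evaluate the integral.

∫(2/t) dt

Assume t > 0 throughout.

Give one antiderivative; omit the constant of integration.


Answer: 2*log(t).


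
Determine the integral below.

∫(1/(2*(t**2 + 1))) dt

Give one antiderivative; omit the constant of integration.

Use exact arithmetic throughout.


Answer: atan(t)/2.


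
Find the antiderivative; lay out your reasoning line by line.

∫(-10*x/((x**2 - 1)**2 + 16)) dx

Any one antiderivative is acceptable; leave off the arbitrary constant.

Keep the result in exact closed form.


Step 1. Substitute u = x**2 - 1, turning ∫(-10*x/((x**2 - 1)**2 + 16)) dx into ∫(-5/(u**2 + 16)) du: now ∫(-5/(u**2 + 16)) du.
Step 2. Evaluate the standard form: now -5*atan(u/4)/4.
Step 3. Substitute back u = x**2 - 1: now -5*atan(x**2/4 - 1/4)/4.
Answer: -5*atan(x**2/4 - 1/4)/4.


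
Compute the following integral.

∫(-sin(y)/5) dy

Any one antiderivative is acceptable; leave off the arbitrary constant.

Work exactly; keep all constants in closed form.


Answer: cos(y)/5.


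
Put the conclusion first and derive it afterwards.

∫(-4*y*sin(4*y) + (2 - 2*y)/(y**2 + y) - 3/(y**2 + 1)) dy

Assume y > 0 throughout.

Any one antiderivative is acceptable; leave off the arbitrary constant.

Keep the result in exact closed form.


The answer is y*cos(4*y) + 2*log(y) - 4*log(y + 1) - sin(4*y)/4 - 3*atan(y).
Step 1. Rewrite: now ∫(-4*y*sin(4*y)) dy + ∫((2 - 2*y)/(y**2 + y)) dy + ∫(-3/(y**2 + 1)) dy.
Step 2. Integrate ∫(-4*y*sin(4*y)) dy by parts with u = y, dv = (-4*sin(4*y)) dy, so v = cos(4*y): now y*cos(4*y) + ∫((2 - 2*y)/(y**2 + y)) dy + ∫(-3/(y**2 + 1)) dy + ∫(-cos(4*y)) dy.
Step 3. Evaluate the standard form: now y*cos(4*y) - sin(4*y)/4 + ∫((2 - 2*y)/(y**2 + y)) dy + ∫(-3/(y**2 + 1)) dy.
Step 4. Evaluate the standard form: now y*cos(4*y) - sin(4*y)/4 - 3*atan(y) + ∫((2 - 2*y)/(y**2 + y)) dy.
Step 5. Decompose ∫((2 - 2*y)/(y**2 + y)) dy by partial fractions, (2 - 2*y)/(y**2 + y) = -4/(y + 1) + 2/y: now y*cos(4*y) - sin(4*y)/4 - 3*atan(y) + ∫(2/y) dy + ∫(-4/(y + 1)) dy.
Step 6. Evaluate the standard form [assuming y > -1]: now y*cos(4*y) - 4*log(y + 1) - sin(4*y)/4 - 3*atan(y) + ∫(2/y) dy.
Step 7. Evaluate the standard form [assuming y > 0]: now y*cos(4*y) + 2*log(y) - 4*log(y + 1) - sin(4*y)/4 - 3*atan(y).
Answer: y*cos(4*y) + 2*log(y) - 4*log(y + 1) - sin(4*y)/4 - 3*atan(y).


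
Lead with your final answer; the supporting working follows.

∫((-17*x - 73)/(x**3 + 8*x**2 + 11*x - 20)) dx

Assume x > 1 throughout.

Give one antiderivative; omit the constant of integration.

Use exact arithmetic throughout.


The answer is -3*log(x - 1) + log(x + 4) + 2*log(x + 5).
Step 1. Decompose ∫((-17*x - 73)/(x**3 + 8*x**2 + 11*x - 20)) dx by partial fractions, (-17*x - 73)/(x**3 + 8*x**2 + 11*x - 20) = 2/(x + 5) + 1/(x + 4) - 3/(x - 1): now ∫(-3/(x - 1)) dx + ∫(1/(x + 4)) dx + ∫(2/(x + 5)) dx.
Step 2. Evaluate the standard form [assuming x > 1]: now -3*log(x - 1) + ∫(1/(x + 4)) dx + ∫(2/(x + 5)) dx.
Step 3. Evaluate the standard form [assuming x > -5]: now -3*log(x - 1) + 2*log(x + 5) + ∫(1/(x + 4)) dx.
Step 4. Evaluate the standard form [assuming x > -4]: now -3*log(x - 1) + log(x + 4) + 2*log(x + 5).
Answer: -3*log(x - 1) + log(x + 4) + 2*log(x + 5).


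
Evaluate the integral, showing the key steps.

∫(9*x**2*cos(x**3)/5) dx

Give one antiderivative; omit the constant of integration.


Step 1. Substitute u = x**3, turning ∫(9*x**2*cos(x**3)/5) dx into ∫(3*cos(u)/5) du: now ∫(3*cos(u)/5) du.
Step 2. Evaluate the standard form: now 3*sin(u)/5.
Step 3. Substitute back u = x**3: now 3*sin(x**3)/5.
Answer: 3*sin(x**3)/5.


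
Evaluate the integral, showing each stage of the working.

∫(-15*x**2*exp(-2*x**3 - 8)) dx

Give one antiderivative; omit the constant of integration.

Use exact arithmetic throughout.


Step 1. Substitute u = x**3 + 4, turning ∫(-15*x**2*exp(-2*x**3 - 8)) dx into ∫(-5*exp(-2*u)) du: now ∫(-5*exp(-2*u)) du.
Step 2. Evaluate the standard form: now 5*exp(-2*u)/2.
Step 3. Substitute back u = x**3 + 4: now 5*exp(-2*x**3 - 8)/2.
Answer: 5*exp(-2*x**3 - 8)/2.


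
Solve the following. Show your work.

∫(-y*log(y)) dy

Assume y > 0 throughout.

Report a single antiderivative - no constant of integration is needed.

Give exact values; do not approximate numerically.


Step 1. Integrate ∫(-y*log(y)) dy by parts with u = log(y), dv = (-y) dy, so v = -y**2/2 [assuming y > 0]: now -y**2*log(y)/2 + ∫(y/2) dy.
Step 2. Evaluate the standard form: now -y**2*log(y)/2 + y**2/4.
Answer: -y**2*log(y)/2 + y**2/4.


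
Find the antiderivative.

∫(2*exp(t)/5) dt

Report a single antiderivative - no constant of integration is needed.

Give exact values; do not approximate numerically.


Answer: 2*exp(t)/5.


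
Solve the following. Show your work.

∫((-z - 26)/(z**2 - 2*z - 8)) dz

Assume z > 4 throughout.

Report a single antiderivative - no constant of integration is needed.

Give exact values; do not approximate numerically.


Step 1. Decompose ∫((-z - 26)/(z**2 - 2*z - 8)) dz by partial fractions, (-z - 26)/(z**2 - 2*z - 8) = 4/(z + 2) - 5/(z - 4): now ∫(-5/(z - 4)) dz + ∫(4/(z + 2)) dz.
Step 2. Evaluate the standard form [assuming z > -2]: now 4*log(z + 2) + ∫(-5/(z - 4)) dz.
Step 3. Evaluate the standard form [assuming z > 4]: now -5*log(z - 4) + 4*log(z + 2).
Answer: -5*log(z - 4) + 4*log(z + 2).


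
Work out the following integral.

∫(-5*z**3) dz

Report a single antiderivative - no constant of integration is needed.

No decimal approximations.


Answer: -5*z**4/4.


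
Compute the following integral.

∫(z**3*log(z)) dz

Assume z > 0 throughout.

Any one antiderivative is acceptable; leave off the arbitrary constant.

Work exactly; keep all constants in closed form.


Answer: z**4*log(z)/4 - z**4/16.


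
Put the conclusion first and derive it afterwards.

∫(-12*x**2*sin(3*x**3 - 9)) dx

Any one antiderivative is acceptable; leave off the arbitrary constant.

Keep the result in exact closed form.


The answer is 4*cos(3*x**3 - 9)/3.
Step 1. Substitute u = x**3 - 3, turning ∫(-12*x**2*sin(3*x**3 - 9)) dx into ∫(-4*sin(3*u)) du: now ∫(-4*sin(3*u)) du.
Step 2. Evaluate the standard form: now 4*cos(3*u)/3.
Step 3. Substitute back u = x**3 - 3: now 4*cos(3*x**3 - 9)/3.
Answer: 4*cos(3*x**3 - 9)/3.


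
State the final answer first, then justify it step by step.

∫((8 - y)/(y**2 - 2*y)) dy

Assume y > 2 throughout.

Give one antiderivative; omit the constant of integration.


The answer is -4*log(y) + 3*log(y - 2).
Step 1. Decompose ∫((8 - y)/(y**2 - 2*y)) dy by partial fractions, (8 - y)/(y**2 - 2*y) = 3/(y - 2) - 4/y: now ∫(-4/y) dy + ∫(3/(y - 2)) dy.
Step 2. Evaluate the standard form [assuming y > 0]: now -4*log(y) + ∫(3/(y - 2)) dy.
Step 3. Evaluate the standard form [assuming y > 2]: now -4*log(y) + 3*log(y - 2).
Answer: -4*log(y) + 3*log(y - 2).


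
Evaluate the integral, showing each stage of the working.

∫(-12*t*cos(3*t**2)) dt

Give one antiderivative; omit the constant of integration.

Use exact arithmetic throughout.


Step 1. Substitute u = t**2, turning ∫(-12*t*cos(3*t**2)) dt into ∫(-6*cos(3*u)) du: now ∫(-6*cos(3*u)) du.
Step 2. Evaluate the standard form: now -2*sin(3*u).
Step 3. Substitute back u = t**2: now -2*sin(3*t**2).
Answer: -2*sin(3*t**2).


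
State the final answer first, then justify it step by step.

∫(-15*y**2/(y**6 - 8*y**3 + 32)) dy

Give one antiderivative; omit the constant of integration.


The answer is -5*atan(y**3/4 - 1)/4.
Step 1. Substitute u = y**3 - 4, turning ∫(-15*y**2/(y**6 - 8*y**3 + 32)) dy into ∫(-5/(u**2 + 16)) du: now ∫(-5/(u**2 + 16)) du.
Step 2. Evaluate the standard form: now -5*atan(u/4)/4.
Step 3. Substitute back u = y**3 - 4: now -5*atan(y**3/4 - 1)/4.
Answer: -5*atan(y**3/4 - 1)/4.


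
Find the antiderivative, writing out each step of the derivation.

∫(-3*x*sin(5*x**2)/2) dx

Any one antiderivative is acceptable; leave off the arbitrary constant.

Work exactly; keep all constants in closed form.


Step 1. Substitute u = x**2, turning ∫(-3*x*sin(5*x**2)/2) dx into ∫(-3*sin(5*u)/4) du: now ∫(-3*sin(5*u)/4) du.
Step 2. Evaluate the standard form: now 3*cos(5*u)/20.
Step 3. Substitute back u = x**2: now 3*cos(5*x**2)/20.
Answer: 3*cos(5*x**2)/20.


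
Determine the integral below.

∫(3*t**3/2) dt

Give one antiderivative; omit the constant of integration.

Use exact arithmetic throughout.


Answer: 3*t**4/8.


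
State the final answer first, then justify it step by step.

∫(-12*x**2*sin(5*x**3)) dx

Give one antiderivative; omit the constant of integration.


The answer is 4*cos(5*x**3)/5.
Step 1. Substitute u = x**3, turning ∫(-12*x**2*sin(5*x**3)) dx into ∫(-4*sin(5*u)) du: now ∫(-4*sin(5*u)) du.
Step 2. Evaluate the standard form: now 4*cos(5*u)/5.
Step 3. Substitute back u = x**3: now 4*cos(5*x**3)/5.
Answer: 4*cos(5*x**3)/5.


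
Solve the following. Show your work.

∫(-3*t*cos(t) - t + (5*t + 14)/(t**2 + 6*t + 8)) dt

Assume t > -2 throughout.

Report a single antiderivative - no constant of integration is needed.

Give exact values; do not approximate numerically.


Step 1. Rewrite: now ∫(-t) dt + ∫(-3*t*cos(t)) dt + ∫((5*t + 14)/(t**2 + 6*t + 8)) dt.
Step 2. Integrate ∫(-3*t*cos(t)) dt by parts with u = t, dv = (-3*cos(t)) dt, so v = -3*sin(t): now -3*t*sin(t) + ∫(-t) dt + ∫((5*t + 14)/(t**2 + 6*t + 8)) dt + ∫(3*sin(t)) dt.
Step 3. Evaluate the standard form: now -3*t*sin(t) - 3*cos(t) + ∫(-t) dt + ∫((5*t + 14)/(t**2 + 6*t + 8)) dt.
Step 4. Evaluate the standard form: now -t**2/2 - 3*t*sin(t) - 3*cos(t) + ∫((5*t + 14)/(t**2 + 6*t + 8)) dt.
Step 5. Decompose ∫((5*t + 14)/(t**2 + 6*t + 8)) dt by partial fractions, (5*t + 14)/(t**2 + 6*t + 8) = 3/(t + 4) + 2/(t + 2): now -t**2/2 - 3*t*sin(t) - 3*cos(t) + ∫(2/(t + 2)) dt + ∫(3/(t + 4)) dt.
Step 6. Evaluate the standard form [assuming t > -4]: now -t**2/2 - 3*t*sin(t) + 3*log(t + 4) - 3*cos(t) + ∫(2/(t + 2)) dt.
Step 7. Evaluate the standard form [assuming t > -2]: now -t**2/2 - 3*t*sin(t) + 2*log(t + 2) + 3*log(t + 4) - 3*cos(t).
Answer: -t**2/2 - 3*t*sin(t) + 2*log(t + 2) + 3*log(t + 4) - 3*cos(t).


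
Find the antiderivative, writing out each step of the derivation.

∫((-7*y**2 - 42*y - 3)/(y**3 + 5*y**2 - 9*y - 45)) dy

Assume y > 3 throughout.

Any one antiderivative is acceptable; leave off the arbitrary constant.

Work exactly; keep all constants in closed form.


Step 1. Decompose ∫((-7*y**2 - 42*y - 3)/(y**3 + 5*y**2 - 9*y - 45)) dy by partial fractions, (-7*y**2 - 42*y - 3)/(y**3 + 5*y**2 - 9*y - 45) = 2/(y + 5) - 5/(y + 3) - 4/(y - 3): now ∫(-4/(y - 3)) dy + ∫(-5/(y + 3)) dy + ∫(2/(y + 5)) dy.
Step 2. Evaluate the standard form [assuming y > 3]: now -4*log(y - 3) + ∫(-5/(y + 3)) dy + ∫(2/(y + 5)) dy.
Step 3. Evaluate the standard form [assuming y > -3]: now -4*log(y - 3) - 5*log(y + 3) + ∫(2/(y + 5)) dy.
Step 4. Evaluate the standard form [assuming y > -5]: now -4*log(y - 3) - 5*log(y + 3) + 2*log(y + 5).
Answer: -4*log(y - 3) - 5*log(y + 3) + 2*log(y + 5).


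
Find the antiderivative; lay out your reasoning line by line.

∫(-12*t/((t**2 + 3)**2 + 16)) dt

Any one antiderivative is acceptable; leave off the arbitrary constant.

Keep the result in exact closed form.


Step 1. Substitute u = t**2 + 3, turning ∫(-12*t/((t**2 + 3)**2 + 16)) dt into ∫(-6/(u**2 + 16)) du: now ∫(-6/(u**2 + 16)) du.
Step 2. Evaluate the standard form: now -3*atan(u/4)/2.
Step 3. Substitute back u = t**2 + 3: now -3*atan(t**2/4 + 3/4)/2.
Answer: -3*atan(t**2/4 + 3/4)/2.


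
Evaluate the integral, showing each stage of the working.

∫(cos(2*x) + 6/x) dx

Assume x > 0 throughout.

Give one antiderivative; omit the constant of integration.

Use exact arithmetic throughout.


Step 1. Rewrite: now ∫(6/x) dx + ∫(cos(2*x)) dx.
Step 2. Evaluate the standard form [assuming x > 0]: now 6*log(x) + ∫(cos(2*x)) dx.
Step 3. Evaluate the standard form: now 6*log(x) + sin(2*x)/2.
Answer: 6*log(x) + sin(2*x)/2.


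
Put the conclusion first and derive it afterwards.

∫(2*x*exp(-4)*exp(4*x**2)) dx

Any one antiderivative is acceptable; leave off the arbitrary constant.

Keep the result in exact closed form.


The answer is exp(4*x**2 - 4)/4.
Step 1. Substitute u = x**2 - 1, turning ∫(2*x*exp(-4)*exp(4*x**2)) dx into ∫(exp(4*u)) du: now ∫(exp(4*u)) du.
Step 2. Evaluate the standard form: now exp(4*u)/4.
Step 3. Substitute back u = x**2 - 1: now exp(4*x**2 - 4)/4.
Answer: exp(4*x**2 - 4)/4.


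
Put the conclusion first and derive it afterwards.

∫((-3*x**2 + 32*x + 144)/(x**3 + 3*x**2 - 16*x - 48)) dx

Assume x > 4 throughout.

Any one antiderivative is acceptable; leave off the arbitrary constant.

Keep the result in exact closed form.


The answer is 4*log(x - 4) - 3*log(x + 3) - 4*log(x + 4).
Step 1. Decompose ∫((-3*x**2 + 32*x + 144)/(x**3 + 3*x**2 - 16*x - 48)) dx by partial fractions, (-3*x**2 + 32*x + 144)/(x**3 + 3*x**2 - 16*x - 48) = -4/(x + 4) - 3/(x + 3) + 4/(x - 4): now ∫(4/(x - 4)) dx + ∫(-3/(x + 3)) dx + ∫(-4/(x + 4)) dx.
Step 2. Evaluate the standard form [assuming x > -3]: now -3*log(x + 3) + ∫(4/(x - 4)) dx + ∫(-4/(x + 4)) dx.
Step 3. Evaluate the standard form [assuming x > 4]: now 4*log(x - 4) - 3*log(x + 3) + ∫(-4/(x + 4)) dx.
Step 4. Evaluate the standard form [assuming x > -4]: now 4*log(x - 4) - 3*log(x + 3) - 4*log(x + 4).
Answer: 4*log(x - 4) - 3*log(x + 3) - 4*log(x + 4).


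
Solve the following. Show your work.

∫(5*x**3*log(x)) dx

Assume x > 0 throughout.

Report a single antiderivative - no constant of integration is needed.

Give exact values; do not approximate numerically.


Step 1. Integrate ∫(5*x**3*log(x)) dx by parts with u = log(x), dv = (5*x**3) dx, so v = 5*x**4/4 [assuming x > 0]: now 5*x**4*log(x)/4 + ∫(-5*x**3/4) dx.
Step 2. Evaluate the standard form: now 5*x**4*log(x)/4 - 5*x**4/16.
Answer: 5*x**4*log(x)/4 - 5*x**4/16.


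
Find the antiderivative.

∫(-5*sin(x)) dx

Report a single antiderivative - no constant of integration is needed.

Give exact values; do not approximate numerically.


Answer: 5*cos(x).


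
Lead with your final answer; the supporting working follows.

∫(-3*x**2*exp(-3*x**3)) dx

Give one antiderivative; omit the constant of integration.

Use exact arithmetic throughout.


The answer is exp(-3*x**3)/3.
Step 1. Substitute u = x**3, turning ∫(-3*x**2*exp(-3*x**3)) dx into ∫(-exp(-3*u)) du: now ∫(-exp(-3*u)) du.
Step 2. Evaluate the standard form: now exp(-3*u)/3.
Step 3. Substitute back u = x**3: now exp(-3*x**3)/3.
Answer: exp(-3*x**3)/3.


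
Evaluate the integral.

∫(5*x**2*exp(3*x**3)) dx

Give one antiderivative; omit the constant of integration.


Answer: 5*exp(3*x**3)/9.


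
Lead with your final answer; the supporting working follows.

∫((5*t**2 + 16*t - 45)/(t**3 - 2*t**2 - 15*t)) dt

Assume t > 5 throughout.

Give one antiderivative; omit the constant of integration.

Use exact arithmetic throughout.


The answer is 3*log(t) + 4*log(t - 5) - 2*log(t + 3).
Step 1. Decompose ∫((5*t**2 + 16*t - 45)/(t**3 - 2*t**2 - 15*t)) dt by partial fractions, (5*t**2 + 16*t - 45)/(t**3 - 2*t**2 - 15*t) = -2/(t + 3) + 4/(t - 5) + 3/t: now ∫(3/t) dt + ∫(4/(t - 5)) dt + ∫(-2/(t + 3)) dt.
Step 2. Evaluate the standard form [assuming t > 0]: now 3*log(t) + ∫(4/(t - 5)) dt + ∫(-2/(t + 3)) dt.
Step 3. Evaluate the standard form [assuming t > 5]: now 3*log(t) + 4*log(t - 5) + ∫(-2/(t + 3)) dt.
Step 4. Evaluate the standard form [assuming t > -3]: now 3*log(t) + 4*log(t - 5) - 2*log(t + 3).
Answer: 3*log(t) + 4*log(t - 5) - 2*log(t + 3).


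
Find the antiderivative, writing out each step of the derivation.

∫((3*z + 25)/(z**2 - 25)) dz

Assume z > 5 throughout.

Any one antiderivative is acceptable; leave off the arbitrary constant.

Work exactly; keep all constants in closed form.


Step 1. Decompose ∫((3*z + 25)/(z**2 - 25)) dz by partial fractions, (3*z + 25)/(z**2 - 25) = -1/(z + 5) + 4/(z - 5): now ∫(4/(z - 5)) dz + ∫(-1/(z + 5)) dz.
Step 2. Evaluate the standard form [assuming z > -5]: now -log(z + 5) + ∫(4/(z - 5)) dz.
Step 3. Evaluate the standard form [assuming z > 5]: now 4*log(z - 5) - log(z + 5).
Answer: 4*log(z - 5) - log(z + 5).


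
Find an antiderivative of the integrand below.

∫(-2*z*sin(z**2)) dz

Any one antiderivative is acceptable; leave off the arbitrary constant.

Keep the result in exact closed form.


Answer: cos(z**2).


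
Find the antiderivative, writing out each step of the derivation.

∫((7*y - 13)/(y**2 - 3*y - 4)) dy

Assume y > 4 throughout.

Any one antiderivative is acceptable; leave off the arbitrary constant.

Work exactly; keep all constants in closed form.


Step 1. Decompose ∫((7*y - 13)/(y**2 - 3*y - 4)) dy by partial fractions, (7*y - 13)/(y**2 - 3*y - 4) = 4/(y + 1) + 3/(y - 4): now ∫(3/(y - 4)) dy + ∫(4/(y + 1)) dy.
Step 2. Evaluate the standard form [assuming y > 4]: now 3*log(y - 4) + ∫(4/(y + 1)) dy.
Step 3. Evaluate the standard form [assuming y > -1]: now 3*log(y - 4) + 4*log(y + 1).
Answer: 3*log(y - 4) + 4*log(y + 1).


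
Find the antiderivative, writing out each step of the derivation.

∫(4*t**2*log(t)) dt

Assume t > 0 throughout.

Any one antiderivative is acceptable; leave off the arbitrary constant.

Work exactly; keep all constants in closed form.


Step 1. Integrate ∫(4*t**2*log(t)) dt by parts with u = log(t), dv = (4*t**2) dt, so v = 4*t**3/3 [assuming t > 0]: now 4*t**3*log(t)/3 + ∫(-4*t**2/3) dt.
Step 2. Evaluate the standard form: now 4*t**3*log(t)/3 - 4*t**3/9.
Answer: 4*t**3*log(t)/3 - 4*t**3/9.


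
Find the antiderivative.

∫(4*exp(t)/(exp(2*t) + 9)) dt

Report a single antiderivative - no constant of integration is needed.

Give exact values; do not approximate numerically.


Answer: 4*atan(exp(t)/3)/3.


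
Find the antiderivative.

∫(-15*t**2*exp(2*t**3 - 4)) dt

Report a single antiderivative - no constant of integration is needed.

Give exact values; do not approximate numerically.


Answer: -5*exp(2*t**3 - 4)/2.


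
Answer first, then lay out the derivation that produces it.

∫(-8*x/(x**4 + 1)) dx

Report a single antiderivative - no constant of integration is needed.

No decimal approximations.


The answer is -4*atan(x**2).
Step 1. Substitute u = x**2, turning ∫(-8*x/(x**4 + 1)) dx into ∫(-4/(u**2 + 1)) du: now ∫(-4/(u**2 + 1)) du.
Step 2. Evaluate the standard form: now -4*atan(u).
Step 3. Substitute back u = x**2: now -4*atan(x**2).
Answer: -4*atan(x**2).


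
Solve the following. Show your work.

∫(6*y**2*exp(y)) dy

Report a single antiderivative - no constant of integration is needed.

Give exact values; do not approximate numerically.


Step 1. Integrate ∫(6*y**2*exp(y)) dy by parts with u = y**2, dv = (6*exp(y)) dy, so v = 6*exp(y): now 6*y**2*exp(y) + ∫(-12*y*exp(y)) dy.
Step 2. Integrate ∫(-12*y*exp(y)) dy by parts with u = y, dv = (-12*exp(y)) dy, so v = -12*exp(y): now 6*y**2*exp(y) - 12*y*exp(y) + ∫(12*exp(y)) dy.
Step 3. Evaluate the standard form: now 6*y**2*exp(y) - 12*y*exp(y) + 12*exp(y).
Answer: 6*y**2*exp(y) - 12*y*exp(y) + 12*exp(y).


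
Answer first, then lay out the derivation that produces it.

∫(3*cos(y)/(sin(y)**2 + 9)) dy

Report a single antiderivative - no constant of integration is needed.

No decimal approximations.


The answer is atan(sin(y)/3).
Step 1. Substitute u = sin(y), turning ∫(3*cos(y)/(sin(y)**2 + 9)) dy into ∫(3/(u**2 + 9)) du: now ∫(3/(u**2 + 9)) du.
Step 2. Evaluate the standard form: now atan(u/3).
Step 3. Substitute back u = sin(y): now atan(sin(y)/3).
Answer: atan(sin(y)/3).


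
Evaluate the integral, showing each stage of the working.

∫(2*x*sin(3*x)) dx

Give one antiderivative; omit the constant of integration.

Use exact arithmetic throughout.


Step 1. Integrate ∫(2*x*sin(3*x)) dx by parts with u = x, dv = (2*sin(3*x)) dx, so v = -2*cos(3*x)/3: now -2*x*cos(3*x)/3 + ∫(2*cos(3*x)/3) dx.
Step 2. Evaluate the standard form: now -2*x*cos(3*x)/3 + 2*sin(3*x)/9.
Answer: -2*x*cos(3*x)/3 + 2*sin(3*x)/9.


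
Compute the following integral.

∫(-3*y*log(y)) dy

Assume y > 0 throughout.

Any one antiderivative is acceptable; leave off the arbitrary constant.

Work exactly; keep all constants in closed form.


Answer: -3*y**2*log(y)/2 + 3*y**2/4.


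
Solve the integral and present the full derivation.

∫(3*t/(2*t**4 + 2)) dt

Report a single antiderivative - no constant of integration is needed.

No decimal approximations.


Step 1. Substitute u = t**2, turning ∫(3*t/(2*t**4 + 2)) dt into ∫(3/(4*(u**2 + 1))) du: now ∫(3/(4*(u**2 + 1))) du.
Step 2. Evaluate the standard form: now 3*atan(u)/4.
Step 3. Substitute back u = t**2: now 3*atan(t**2)/4.
Answer: 3*atan(t**2)/4.


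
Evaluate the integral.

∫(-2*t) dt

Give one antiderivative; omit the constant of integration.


Answer: -t**2.


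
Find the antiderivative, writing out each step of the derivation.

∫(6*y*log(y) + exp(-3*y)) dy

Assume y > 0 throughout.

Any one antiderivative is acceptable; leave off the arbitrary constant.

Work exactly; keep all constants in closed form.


Step 1. Rewrite: now ∫(6*y*log(y)) dy + ∫(exp(-3*y)) dy.
Step 2. Evaluate the standard form: now ∫(6*y*log(y)) dy - exp(-3*y)/3.
Step 3. Integrate ∫(6*y*log(y)) dy by parts with u = log(y), dv = (6*y) dy, so v = 3*y**2 [assuming y > 0]: now 3*y**2*log(y) + ∫(-3*y) dy - exp(-3*y)/3.
Step 4. Evaluate the standard form: now 3*y**2*log(y) - 3*y**2/2 - exp(-3*y)/3.
Answer: 3*y**2*log(y) - 3*y**2/2 - exp(-3*y)/3.


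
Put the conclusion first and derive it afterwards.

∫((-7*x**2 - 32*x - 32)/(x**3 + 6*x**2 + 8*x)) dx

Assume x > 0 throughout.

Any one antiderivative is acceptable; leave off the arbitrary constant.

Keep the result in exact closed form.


The answer is -4*log(x) - log(x + 2) - 2*log(x + 4).
Step 1. Decompose ∫((-7*x**2 - 32*x - 32)/(x**3 + 6*x**2 + 8*x)) dx by partial fractions, (-7*x**2 - 32*x - 32)/(x**3 + 6*x**2 + 8*x) = -2/(x + 4) - 1/(x + 2) - 4/x: now ∫(-4/x) dx + ∫(-1/(x + 2)) dx + ∫(-2/(x + 4)) dx.
Step 2. Evaluate the standard form [assuming x > -4]: now -2*log(x + 4) + ∫(-4/x) dx + ∫(-1/(x + 2)) dx.
Step 3. Evaluate the standard form [assuming x > -2]: now -log(x + 2) - 2*log(x + 4) + ∫(-4/x) dx.
Step 4. Evaluate the standard form [assuming x > 0]: now -4*log(x) - log(x + 2) - 2*log(x + 4).
Answer: -4*log(x) - log(x + 2) - 2*log(x + 4).


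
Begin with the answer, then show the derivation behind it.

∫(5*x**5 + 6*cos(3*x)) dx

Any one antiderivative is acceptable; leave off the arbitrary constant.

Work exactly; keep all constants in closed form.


The answer is 5*x**6/6 + 2*sin(3*x).
Step 1. Rewrite: now ∫(5*x**5) dx + ∫(6*cos(3*x)) dx.
Step 2. Evaluate the standard form: now 5*x**6/6 + ∫(6*cos(3*x)) dx.
Step 3. Evaluate the standard form: now 5*x**6/6 + 2*sin(3*x).
Answer: 5*x**6/6 + 2*sin(3*x).


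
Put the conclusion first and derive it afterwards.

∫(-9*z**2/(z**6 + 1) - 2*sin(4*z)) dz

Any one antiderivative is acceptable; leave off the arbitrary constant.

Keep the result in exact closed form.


The answer is cos(4*z)/2 - 3*atan(z**3).
Step 1. Rewrite: now ∫(-9*z**2/(z**6 + 1)) dz + ∫(-2*sin(4*z)) dz.
Step 2. Substitute u = z**3, turning ∫(-9*z**2/(z**6 + 1)) dz into ∫(-3/(u**2 + 1)) du: now ∫(-3/(u**2 + 1)) du + ∫(-2*sin(4*z)) dz.
Step 3. Evaluate the standard form: now -3*atan(u) + ∫(-2*sin(4*z)) dz.
Step 4. Substitute back u = z**3: now -3*atan(z**3) + ∫(-2*sin(4*z)) dz.
Step 5. Evaluate the standard form: now cos(4*z)/2 - 3*atan(z**3).
Answer: cos(4*z)/2 - 3*atan(z**3).


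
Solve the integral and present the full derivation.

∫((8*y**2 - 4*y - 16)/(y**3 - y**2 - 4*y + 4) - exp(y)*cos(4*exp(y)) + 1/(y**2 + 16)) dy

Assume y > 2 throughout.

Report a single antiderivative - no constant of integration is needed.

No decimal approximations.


Step 1. Rewrite: now ∫((8*y**2 - 4*y - 16)/(y**3 - y**2 - 4*y + 4)) dy + ∫(-exp(y)*cos(4*exp(y))) dy + ∫(1/(y**2 + 16)) dy.
Step 2. Substitute u = exp(y), turning ∫(-exp(y)*cos(4*exp(y))) dy into ∫(-cos(4*u)) du: now ∫((8*y**2 - 4*y - 16)/(y**3 - y**2 - 4*y + 4)) dy + ∫(1/(y**2 + 16)) dy + ∫(-cos(4*u)) du.
Step 3. Evaluate the standard form: now -sin(4*u)/4 + ∫((8*y**2 - 4*y - 16)/(y**3 - y**2 - 4*y + 4)) dy + ∫(1/(y**2 + 16)) dy.
Step 4. Substitute back u = exp(y): now -sin(4*exp(y))/4 + ∫((8*y**2 - 4*y - 16)/(y**3 - y**2 - 4*y + 4)) dy + ∫(1/(y**2 + 16)) dy.
Step 5. Decompose ∫((8*y**2 - 4*y - 16)/(y**3 - y**2 - 4*y + 4)) dy by partial fractions, (8*y**2 - 4*y - 16)/(y**3 - y**2 - 4*y + 4) = 2/(y + 2) + 4/(y - 1) + 2/(y - 2): now -sin(4*exp(y))/4 + ∫(2/(y - 2)) dy + ∫(4/(y - 1)) dy + ∫(2/(y + 2)) dy + ∫(1/(y**2 + 16)) dy.
Step 6. Evaluate the standard form [assuming y > 1]: now 4*log(y - 1) - sin(4*exp(y))/4 + ∫(2/(y - 2)) dy + ∫(2/(y + 2)) dy + ∫(1/(y**2 + 16)) dy.
Step 7. Evaluate the standard form [assuming y > 2]: now 2*log(y - 2) + 4*log(y - 1) - sin(4*exp(y))/4 + ∫(2/(y + 2)) dy + ∫(1/(y**2 + 16)) dy.
Step 8. Evaluate the standard form [assuming y > -2]: now 2*log(y - 2) + 4*log(y - 1) + 2*log(y + 2) - sin(4*exp(y))/4 + ∫(1/(y**2 + 16)) dy.
Step 9. Evaluate the standard form: now 2*log(y - 2) + 4*log(y - 1) + 2*log(y + 2) - sin(4*exp(y))/4 + atan(y/4)/4.
Answer: 2*log(y - 2) + 4*log(y - 1) + 2*log(y + 2) - sin(4*exp(y))/4 + atan(y/4)/4.


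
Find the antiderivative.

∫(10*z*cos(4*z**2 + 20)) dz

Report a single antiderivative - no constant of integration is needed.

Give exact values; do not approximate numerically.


Answer: 5*sin(4*z**2 + 20)/4.


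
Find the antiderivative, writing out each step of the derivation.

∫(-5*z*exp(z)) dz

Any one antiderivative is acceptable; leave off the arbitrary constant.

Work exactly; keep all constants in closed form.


Step 1. Integrate ∫(-5*z*exp(z)) dz by parts with u = z, dv = (-5*exp(z)) dz, so v = -5*exp(z): now -5*z*exp(z) + ∫(5*exp(z)) dz.
Step 2. Evaluate the standard form: now -5*z*exp(z) + 5*exp(z).
Answer: -5*z*exp(z) + 5*exp(z).


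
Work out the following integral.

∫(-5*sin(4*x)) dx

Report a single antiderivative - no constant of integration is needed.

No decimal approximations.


Answer: 5*cos(4*x)/4.


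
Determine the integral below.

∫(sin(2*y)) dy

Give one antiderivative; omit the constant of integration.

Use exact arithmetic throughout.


Answer: -cos(2*y)/2.


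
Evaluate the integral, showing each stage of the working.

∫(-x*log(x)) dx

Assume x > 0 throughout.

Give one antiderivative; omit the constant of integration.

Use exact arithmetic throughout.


Step 1. Integrate ∫(-x*log(x)) dx by parts with u = log(x), dv = (-x) dx, so v = -x**2/2 [assuming x > 0]: now -x**2*log(x)/2 + ∫(x/2) dx.
Step 2. Evaluate the standard form: now -x**2*log(x)/2 + x**2/4.
Answer: -x**2*log(x)/2 + x**2/4.


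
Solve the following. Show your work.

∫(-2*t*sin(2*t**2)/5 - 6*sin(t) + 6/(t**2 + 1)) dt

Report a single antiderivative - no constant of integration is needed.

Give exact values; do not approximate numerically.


Step 1. Rewrite: now ∫(-2*t*sin(2*t**2)/5) dt + ∫(6/(t**2 + 1)) dt + ∫(-6*sin(t)) dt.
Step 2. Evaluate the standard form: now 6*cos(t) + ∫(-2*t*sin(2*t**2)/5) dt + ∫(6/(t**2 + 1)) dt.
Step 3. Substitute u = t**2, turning ∫(-2*t*sin(2*t**2)/5) dt into ∫(-sin(2*u)/5) du: now 6*cos(t) + ∫(6/(t**2 + 1)) dt + ∫(-sin(2*u)/5) du.
Step 4. Evaluate the standard form: now 6*cos(t) + cos(2*u)/10 + ∫(6/(t**2 + 1)) dt.
Step 5. Substitute back u = t**2: now 6*cos(t) + cos(2*t**2)/10 + ∫(6/(t**2 + 1)) dt.
Step 6. Evaluate the standard form: now 6*cos(t) + cos(2*t**2)/10 + 6*atan(t).
Answer: 6*cos(t) + cos(2*t**2)/10 + 6*atan(t).


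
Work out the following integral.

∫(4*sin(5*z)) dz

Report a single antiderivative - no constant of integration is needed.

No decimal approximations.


Answer: -4*cos(5*z)/5.


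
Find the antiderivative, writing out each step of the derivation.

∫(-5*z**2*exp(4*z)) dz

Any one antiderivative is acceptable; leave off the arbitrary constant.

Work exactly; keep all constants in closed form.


Step 1. Integrate ∫(-5*z**2*exp(4*z)) dz by parts with u = z**2, dv = (-5*exp(4*z)) dz, so v = -5*exp(4*z)/4: now -5*z**2*exp(4*z)/4 + ∫(5*z*exp(4*z)/2) dz.
Step 2. Integrate ∫(5*z*exp(4*z)/2) dz by parts with u = z, dv = (5*exp(4*z)/2) dz, so v = 5*exp(4*z)/8: now -5*z**2*exp(4*z)/4 + 5*z*exp(4*z)/8 + ∫(-5*exp(4*z)/8) dz.
Step 3. Evaluate the standard form: now -5*z**2*exp(4*z)/4 + 5*z*exp(4*z)/8 - 5*exp(4*z)/32.
Answer: -5*z**2*exp(4*z)/4 + 5*z*exp(4*z)/8 - 5*exp(4*z)/32.


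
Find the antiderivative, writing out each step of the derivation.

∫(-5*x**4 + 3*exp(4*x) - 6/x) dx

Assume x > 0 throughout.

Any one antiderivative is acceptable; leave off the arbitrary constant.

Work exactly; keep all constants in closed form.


Step 1. Rewrite: now ∫(-6/x) dx + ∫(-5*x**4) dx + ∫(3*exp(4*x)) dx.
Step 2. Evaluate the standard form [assuming x > 0]: now -6*log(x) + ∫(-5*x**4) dx + ∫(3*exp(4*x)) dx.
Step 3. Evaluate the standard form: now -x**5 - 6*log(x) + ∫(3*exp(4*x)) dx.
Step 4. Evaluate the standard form: now -x**5 + 3*exp(4*x)/4 - 6*log(x).
Answer: -x**5 + 3*exp(4*x)/4 - 6*log(x).


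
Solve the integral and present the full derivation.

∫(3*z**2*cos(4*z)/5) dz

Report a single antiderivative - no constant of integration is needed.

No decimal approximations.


Step 1. Integrate ∫(3*z**2*cos(4*z)/5) dz by parts with u = z**2, dv = (3*cos(4*z)/5) dz, so v = 3*sin(4*z)/20: now 3*z**2*sin(4*z)/20 + ∫(-3*z*sin(4*z)/10) dz.
Step 2. Integrate ∫(-3*z*sin(4*z)/10) dz by parts with u = z, dv = (-3*sin(4*z)/10) dz, so v = 3*cos(4*z)/40: now 3*z**2*sin(4*z)/20 + 3*z*cos(4*z)/40 + ∫(-3*cos(4*z)/40) dz.
Step 3. Evaluate the standard form: now 3*z**2*sin(4*z)/20 + 3*z*cos(4*z)/40 - 3*sin(4*z)/160.
Answer: 3*z**2*sin(4*z)/20 + 3*z*cos(4*z)/40 - 3*sin(4*z)/160.


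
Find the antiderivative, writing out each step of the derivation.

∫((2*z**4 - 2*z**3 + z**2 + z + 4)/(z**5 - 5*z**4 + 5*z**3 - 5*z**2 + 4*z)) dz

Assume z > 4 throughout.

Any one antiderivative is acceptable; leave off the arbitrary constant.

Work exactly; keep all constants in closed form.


Step 1. Decompose ∫((2*z**4 - 2*z**3 + z**2 + z + 4)/(z**5 - 5*z**4 + 5*z**3 - 5*z**2 + 4*z)) dz by partial fractions, (2*z**4 - 2*z**3 + z**2 + z + 4)/(z**5 - 5*z**4 + 5*z**3 - 5*z**2 + 4*z) = 1/(z**2 + 1) - 1/(z - 1) + 2/(z - 4) + 1/z: now ∫(1/z) dz + ∫(2/(z - 4)) dz + ∫(-1/(z - 1)) dz + ∫(1/(z**2 + 1)) dz.
Step 2. Evaluate the standard form [assuming z > 1]: now -log(z - 1) + ∫(1/z) dz + ∫(2/(z - 4)) dz + ∫(1/(z**2 + 1)) dz.
Step 3. Evaluate the standard form [assuming z > 0]: now log(z) - log(z - 1) + ∫(2/(z - 4)) dz + ∫(1/(z**2 + 1)) dz.
Step 4. Evaluate the standard form [assuming z > 4]: now log(z) + 2*log(z - 4) - log(z - 1) + ∫(1/(z**2 + 1)) dz.
Step 5. Evaluate the standard form: now log(z) + 2*log(z - 4) - log(z - 1) + atan(z).
Answer: log(z) + 2*log(z - 4) - log(z - 1) + atan(z).


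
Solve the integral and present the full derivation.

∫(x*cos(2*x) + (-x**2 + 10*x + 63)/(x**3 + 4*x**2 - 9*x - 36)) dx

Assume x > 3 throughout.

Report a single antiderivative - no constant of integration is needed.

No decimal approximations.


Step 1. Rewrite: now ∫(x*cos(2*x)) dx + ∫((-x**2 + 10*x + 63)/(x**3 + 4*x**2 - 9*x - 36)) dx.
Step 2. Integrate ∫(x*cos(2*x)) dx by parts with u = x, dv = (cos(2*x)) dx, so v = sin(2*x)/2: now x*sin(2*x)/2 + ∫((-x**2 + 10*x + 63)/(x**3 + 4*x**2 - 9*x - 36)) dx + ∫(-sin(2*x)/2) dx.
Step 3. Evaluate the standard form: now x*sin(2*x)/2 + cos(2*x)/4 + ∫((-x**2 + 10*x + 63)/(x**3 + 4*x**2 - 9*x - 36)) dx.
Step 4. Decompose ∫((-x**2 + 10*x + 63)/(x**3 + 4*x**2 - 9*x - 36)) dx by partial fractions, (-x**2 + 10*x + 63)/(x**3 + 4*x**2 - 9*x - 36) = 1/(x + 4) - 4/(x + 3) + 2/(x - 3): now x*sin(2*x)/2 + cos(2*x)/4 + ∫(2/(x - 3)) dx + ∫(-4/(x + 3)) dx + ∫(1/(x + 4)) dx.
Step 5. Evaluate the standard form [assuming x > 3]: now x*sin(2*x)/2 + 2*log(x - 3) + cos(2*x)/4 + ∫(-4/(x + 3)) dx + ∫(1/(x + 4)) dx.
Step 6. Evaluate the standard form [assuming x > -4]: now x*sin(2*x)/2 + 2*log(x - 3) + log(x + 4) + cos(2*x)/4 + ∫(-4/(x + 3)) dx.
Step 7. Evaluate the standard form [assuming x > -3]: now x*sin(2*x)/2 + 2*log(x - 3) - 4*log(x + 3) + log(x + 4) + cos(2*x)/4.
Answer: x*sin(2*x)/2 + 2*log(x - 3) - 4*log(x + 3) + log(x + 4) + cos(2*x)/4.


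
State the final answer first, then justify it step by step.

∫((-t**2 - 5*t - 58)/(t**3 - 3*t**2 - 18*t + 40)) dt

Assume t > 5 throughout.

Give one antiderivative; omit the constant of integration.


The answer is -4*log(t - 5) + 4*log(t - 2) - log(t + 4).
Step 1. Decompose ∫((-t**2 - 5*t - 58)/(t**3 - 3*t**2 - 18*t + 40)) dt by partial fractions, (-t**2 - 5*t - 58)/(t**3 - 3*t**2 - 18*t + 40) = -1/(t + 4) + 4/(t - 2) - 4/(t - 5): now ∫(-4/(t - 5)) dt + ∫(4/(t - 2)) dt + ∫(-1/(t + 4)) dt.
Step 2. Evaluate the standard form [assuming t > -4]: now -log(t + 4) + ∫(-4/(t - 5)) dt + ∫(4/(t - 2)) dt.
Step 3. Evaluate the standard form [assuming t > 5]: now -4*log(t - 5) - log(t + 4) + ∫(4/(t - 2)) dt.
Step 4. Evaluate the standard form [assuming t > 2]: now -4*log(t - 5) + 4*log(t - 2) - log(t + 4).
Answer: -4*log(t - 5) + 4*log(t - 2) - log(t + 4).
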